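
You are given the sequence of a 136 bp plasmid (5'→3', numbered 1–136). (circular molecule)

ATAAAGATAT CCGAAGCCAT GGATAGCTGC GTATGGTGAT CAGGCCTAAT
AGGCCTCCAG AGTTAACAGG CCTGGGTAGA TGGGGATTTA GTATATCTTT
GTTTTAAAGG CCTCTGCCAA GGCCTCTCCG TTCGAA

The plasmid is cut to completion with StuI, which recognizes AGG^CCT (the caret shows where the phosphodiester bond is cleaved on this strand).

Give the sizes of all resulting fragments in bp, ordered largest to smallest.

StuI sites (AGGCCT) start at positions 42, 51, 68, 108, 120.
StuI cuts after base 3 of each site, so after positions 44, 53, 70, 110, 122.
Circular molecule, 5 cuts → 5 fragments:
  45–53 → 9 bp
  54–70 → 17 bp
  71–110 → 40 bp
  111–122 → 12 bp
  123–136 then 1–44 → 14 + 44 = 58 bp
Sorted largest to smallest: 58, 40, 17, 12, 9 bp.

58, 40, 17, 12, 9 bp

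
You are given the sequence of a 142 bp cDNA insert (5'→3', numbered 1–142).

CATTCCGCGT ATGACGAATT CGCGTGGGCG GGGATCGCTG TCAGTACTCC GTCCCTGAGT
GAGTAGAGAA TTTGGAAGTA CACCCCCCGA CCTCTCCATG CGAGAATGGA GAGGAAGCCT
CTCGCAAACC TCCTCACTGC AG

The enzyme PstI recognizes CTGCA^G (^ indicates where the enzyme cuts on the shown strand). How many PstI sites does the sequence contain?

CTGCAG occurs starting at position 137.
PstI cuts at 1 site.

1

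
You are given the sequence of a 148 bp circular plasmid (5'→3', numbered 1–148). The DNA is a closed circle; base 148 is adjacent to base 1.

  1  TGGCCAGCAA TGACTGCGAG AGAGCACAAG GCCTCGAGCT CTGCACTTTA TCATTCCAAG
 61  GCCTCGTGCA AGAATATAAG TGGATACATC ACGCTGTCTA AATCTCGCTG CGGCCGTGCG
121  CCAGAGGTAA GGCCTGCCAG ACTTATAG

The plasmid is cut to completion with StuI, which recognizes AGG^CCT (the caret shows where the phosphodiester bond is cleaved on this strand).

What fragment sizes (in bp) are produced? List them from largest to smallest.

71, 47, 30 bp

StuI sites (AGGCCT) start at positions 29, 59, 130.
StuI cuts after base 3 of each site, so after positions 31, 61, 132.
Circular molecule, 3 cuts → 3 fragments:
  32–61 → 30 bp
  62–132 → 71 bp
  133–148 then 1–31 → 16 + 31 = 47 bp
Sorted largest to smallest: 71, 47, 30 bp.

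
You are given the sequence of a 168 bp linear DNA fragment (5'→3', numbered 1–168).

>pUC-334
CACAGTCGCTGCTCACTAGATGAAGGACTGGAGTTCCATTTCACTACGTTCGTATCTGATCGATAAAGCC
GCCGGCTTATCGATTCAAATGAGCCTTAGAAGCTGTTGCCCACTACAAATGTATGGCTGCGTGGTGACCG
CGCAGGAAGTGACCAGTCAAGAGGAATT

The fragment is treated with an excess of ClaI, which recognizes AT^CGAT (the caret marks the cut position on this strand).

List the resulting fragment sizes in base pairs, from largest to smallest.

88, 60, 20 bp

ClaI sites (ATCGAT) start at positions 59, 79.
ClaI cuts after base 2 of each site, so after positions 60, 80.
Linear molecule, 2 cuts → 3 fragments:
  1–60 → 60 bp
  61–80 → 20 bp
  81–168 → 88 bp
Sorted largest to smallest: 88, 60, 20 bp.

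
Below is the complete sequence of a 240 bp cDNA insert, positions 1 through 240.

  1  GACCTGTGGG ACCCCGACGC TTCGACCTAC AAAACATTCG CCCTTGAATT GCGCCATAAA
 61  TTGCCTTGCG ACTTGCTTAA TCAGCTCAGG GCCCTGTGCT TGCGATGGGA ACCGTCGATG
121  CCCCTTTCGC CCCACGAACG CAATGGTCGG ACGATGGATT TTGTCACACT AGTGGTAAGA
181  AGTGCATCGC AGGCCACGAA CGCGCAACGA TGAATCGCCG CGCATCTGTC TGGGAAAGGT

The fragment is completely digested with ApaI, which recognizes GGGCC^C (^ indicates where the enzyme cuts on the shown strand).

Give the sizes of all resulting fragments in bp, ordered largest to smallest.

The ApaI site (GGGCCC) starts at position 89.
ApaI cuts after base 5 of each site (before the last base), so after position 93.
Linear molecule, 1 cut → 2 fragments:
  1–93 → 93 bp
  94–240 → 147 bp
Sorted largest to smallest: 147, 93 bp.

147, 93 bp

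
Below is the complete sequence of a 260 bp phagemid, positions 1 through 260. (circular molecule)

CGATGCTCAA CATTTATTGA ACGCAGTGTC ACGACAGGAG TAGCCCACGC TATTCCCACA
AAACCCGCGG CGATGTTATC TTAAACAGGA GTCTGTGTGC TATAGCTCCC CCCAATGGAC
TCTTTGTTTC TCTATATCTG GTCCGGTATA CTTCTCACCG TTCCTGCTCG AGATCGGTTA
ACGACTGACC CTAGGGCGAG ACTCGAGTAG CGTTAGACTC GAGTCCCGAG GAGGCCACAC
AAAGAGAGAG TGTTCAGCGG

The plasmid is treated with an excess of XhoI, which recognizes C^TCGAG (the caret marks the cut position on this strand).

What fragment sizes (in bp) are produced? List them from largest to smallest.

209, 35, 16 bp

XhoI sites (CTCGAG) start at positions 167, 202, 218.
XhoI cuts after the first base of each site, so after positions 167, 202, 218.
Circular molecule, 3 cuts → 3 fragments:
  168–202 → 35 bp
  203–218 → 16 bp
  219–260 then 1–167 → 42 + 167 = 209 bp
Sorted largest to smallest: 209, 35, 16 bp.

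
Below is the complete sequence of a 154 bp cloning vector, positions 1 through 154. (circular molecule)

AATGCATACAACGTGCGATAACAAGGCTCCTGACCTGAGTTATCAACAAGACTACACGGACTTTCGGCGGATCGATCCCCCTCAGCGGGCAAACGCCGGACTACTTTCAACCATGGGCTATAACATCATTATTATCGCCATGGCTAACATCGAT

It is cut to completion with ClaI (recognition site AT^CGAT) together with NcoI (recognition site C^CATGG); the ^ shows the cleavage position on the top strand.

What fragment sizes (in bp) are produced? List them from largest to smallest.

ClaI sites (ATCGAT) start at positions 71, 149.
ClaI cuts after base 2 of each site, so after positions 72, 150.
NcoI sites (CCATGG) start at positions 111, 138.
NcoI cuts after the first base of each site, so after positions 111, 138.
Combined cut positions: 72, 111, 138, 150.
Circular molecule, 4 cuts → 4 fragments:
  73–111 → 39 bp
  112–138 → 27 bp
  139–150 → 12 bp
  151–154 then 1–72 → 4 + 72 = 76 bp
Sorted largest to smallest: 76, 39, 27, 12 bp.

76, 39, 27, 12 bp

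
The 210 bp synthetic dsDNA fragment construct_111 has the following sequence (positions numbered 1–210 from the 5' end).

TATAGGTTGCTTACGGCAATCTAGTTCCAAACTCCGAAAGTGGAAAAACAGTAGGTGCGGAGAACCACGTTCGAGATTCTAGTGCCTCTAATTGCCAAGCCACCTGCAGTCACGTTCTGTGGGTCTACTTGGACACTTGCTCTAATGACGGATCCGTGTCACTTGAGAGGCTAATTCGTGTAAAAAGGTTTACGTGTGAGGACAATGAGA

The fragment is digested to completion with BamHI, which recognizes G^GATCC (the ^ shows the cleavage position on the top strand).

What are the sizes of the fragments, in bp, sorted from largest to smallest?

150, 60 bp

The BamHI site (GGATCC) starts at position 150.
BamHI cuts after the first base of each site, so after position 150.
Linear molecule, 1 cut → 2 fragments:
  1–150 → 150 bp
  151–210 → 60 bp
Sorted largest to smallest: 150, 60 bp.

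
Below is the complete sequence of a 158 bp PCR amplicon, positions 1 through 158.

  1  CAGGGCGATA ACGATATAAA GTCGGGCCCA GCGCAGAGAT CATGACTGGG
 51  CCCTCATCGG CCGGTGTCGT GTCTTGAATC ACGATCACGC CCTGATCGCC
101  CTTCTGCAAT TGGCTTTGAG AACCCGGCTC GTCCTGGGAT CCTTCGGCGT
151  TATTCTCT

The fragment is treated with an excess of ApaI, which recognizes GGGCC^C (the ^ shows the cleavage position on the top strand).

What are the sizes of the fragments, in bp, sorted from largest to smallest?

ApaI sites (GGGCCC) start at positions 24, 48.
ApaI cuts after base 5 of each site (before the last base), so after positions 28, 52.
Linear molecule, 2 cuts → 3 fragments:
  1–28 → 28 bp
  29–52 → 24 bp
  53–158 → 106 bp
Sorted largest to smallest: 106, 28, 24 bp.

106, 28, 24 bp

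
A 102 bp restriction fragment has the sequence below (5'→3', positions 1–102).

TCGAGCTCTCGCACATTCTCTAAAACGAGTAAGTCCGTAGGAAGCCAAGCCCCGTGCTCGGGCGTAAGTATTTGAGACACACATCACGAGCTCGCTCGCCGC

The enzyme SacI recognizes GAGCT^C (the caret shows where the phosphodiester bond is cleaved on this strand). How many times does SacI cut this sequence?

2

GAGCTC occurs starting at positions 3, 88.
SacI cuts at 2 sites.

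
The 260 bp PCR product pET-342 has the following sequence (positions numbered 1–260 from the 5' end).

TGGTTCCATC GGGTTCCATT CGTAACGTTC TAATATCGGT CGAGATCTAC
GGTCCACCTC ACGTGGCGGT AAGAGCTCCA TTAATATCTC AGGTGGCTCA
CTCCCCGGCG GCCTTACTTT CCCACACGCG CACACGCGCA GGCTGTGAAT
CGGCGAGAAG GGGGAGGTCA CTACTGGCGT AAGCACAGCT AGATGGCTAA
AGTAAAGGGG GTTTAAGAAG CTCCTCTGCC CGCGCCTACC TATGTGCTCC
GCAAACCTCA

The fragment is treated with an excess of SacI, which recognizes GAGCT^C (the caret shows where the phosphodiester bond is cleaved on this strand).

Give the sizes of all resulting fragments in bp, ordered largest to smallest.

183, 77 bp

The SacI site (GAGCTC) starts at position 73.
SacI cuts after base 5 of each site (before the last base), so after position 77.
Linear molecule, 1 cut → 2 fragments:
  1–77 → 77 bp
  78–260 → 183 bp
Sorted largest to smallest: 183, 77 bp.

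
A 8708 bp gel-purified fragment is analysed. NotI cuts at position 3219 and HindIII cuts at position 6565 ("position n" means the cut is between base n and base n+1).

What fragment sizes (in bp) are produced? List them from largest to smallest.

3346, 3219, 2143 bp

Combined cut positions (sorted): 3219, 6565.
Linear molecule, 2 cuts → 3 fragments:
  3219 − 0 = 3219 bp
  6565 − 3219 = 3346 bp
  8708 − 6565 = 2143 bp
Sorted largest to smallest: 3346, 3219, 2143 bp.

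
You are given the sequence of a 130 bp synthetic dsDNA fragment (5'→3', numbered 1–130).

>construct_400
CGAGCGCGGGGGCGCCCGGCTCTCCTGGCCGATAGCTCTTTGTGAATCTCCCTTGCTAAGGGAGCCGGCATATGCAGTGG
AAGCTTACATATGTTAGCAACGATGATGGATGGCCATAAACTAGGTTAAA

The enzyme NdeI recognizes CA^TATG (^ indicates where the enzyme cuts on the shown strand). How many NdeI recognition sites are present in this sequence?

CATATG occurs starting at positions 69, 88.
NdeI cuts at 2 sites.

2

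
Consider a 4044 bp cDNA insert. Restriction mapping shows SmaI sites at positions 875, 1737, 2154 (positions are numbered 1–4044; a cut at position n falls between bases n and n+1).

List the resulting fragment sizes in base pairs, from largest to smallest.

1890, 875, 862, 417 bp

Linear molecule, 3 cuts → 4 fragments:
  875 − 0 = 875 bp
  1737 − 875 = 862 bp
  2154 − 1737 = 417 bp
  4044 − 2154 = 1890 bp
Sorted largest to smallest: 1890, 875, 862, 417 bp.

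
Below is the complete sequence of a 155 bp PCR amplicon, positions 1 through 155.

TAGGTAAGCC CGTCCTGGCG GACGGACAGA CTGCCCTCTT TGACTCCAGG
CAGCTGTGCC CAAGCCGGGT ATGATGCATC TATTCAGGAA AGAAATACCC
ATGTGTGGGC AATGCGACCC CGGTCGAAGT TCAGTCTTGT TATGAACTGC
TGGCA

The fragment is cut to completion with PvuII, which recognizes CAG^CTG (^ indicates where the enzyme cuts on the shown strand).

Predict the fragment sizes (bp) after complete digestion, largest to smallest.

102, 53 bp

The PvuII site (CAGCTG) starts at position 51.
PvuII cuts after base 3 of each site, so after position 53.
Linear molecule, 1 cut → 2 fragments:
  1–53 → 53 bp
  54–155 → 102 bp
Sorted largest to smallest: 102, 53 bp.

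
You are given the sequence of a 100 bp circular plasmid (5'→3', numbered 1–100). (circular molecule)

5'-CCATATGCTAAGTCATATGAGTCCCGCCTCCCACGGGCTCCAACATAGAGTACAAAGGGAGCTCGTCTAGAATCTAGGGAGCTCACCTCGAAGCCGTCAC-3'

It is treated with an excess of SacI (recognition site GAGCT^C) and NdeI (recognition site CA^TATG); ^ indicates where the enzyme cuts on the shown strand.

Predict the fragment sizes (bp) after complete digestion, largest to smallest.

SacI sites (GAGCTC) start at positions 59, 79.
SacI cuts after base 5 of each site (before the last base), so after positions 63, 83.
NdeI sites (CATATG) start at positions 2, 14.
NdeI cuts after base 2 of each site, so after positions 3, 15.
Combined cut positions: 3, 15, 63, 83.
Circular molecule, 4 cuts → 4 fragments:
  4–15 → 12 bp
  16–63 → 48 bp
  64–83 → 20 bp
  84–100 then 1–3 → 17 + 3 = 20 bp
Sorted largest to smallest: 48, 20, 20, 12 bp.

48, 20, 20, 12 bp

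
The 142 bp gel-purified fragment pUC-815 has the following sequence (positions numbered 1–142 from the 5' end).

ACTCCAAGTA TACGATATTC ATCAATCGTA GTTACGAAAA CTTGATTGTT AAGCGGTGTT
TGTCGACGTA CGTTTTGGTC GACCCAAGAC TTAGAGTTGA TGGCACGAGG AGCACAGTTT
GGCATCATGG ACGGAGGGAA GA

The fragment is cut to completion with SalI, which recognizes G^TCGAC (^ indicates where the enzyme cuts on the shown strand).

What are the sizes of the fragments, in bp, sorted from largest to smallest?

64, 62, 16 bp

SalI sites (GTCGAC) start at positions 62, 78.
SalI cuts after the first base of each site, so after positions 62, 78.
Linear molecule, 2 cuts → 3 fragments:
  1–62 → 62 bp
  63–78 → 16 bp
  79–142 → 64 bp
Sorted largest to smallest: 64, 62, 16 bp.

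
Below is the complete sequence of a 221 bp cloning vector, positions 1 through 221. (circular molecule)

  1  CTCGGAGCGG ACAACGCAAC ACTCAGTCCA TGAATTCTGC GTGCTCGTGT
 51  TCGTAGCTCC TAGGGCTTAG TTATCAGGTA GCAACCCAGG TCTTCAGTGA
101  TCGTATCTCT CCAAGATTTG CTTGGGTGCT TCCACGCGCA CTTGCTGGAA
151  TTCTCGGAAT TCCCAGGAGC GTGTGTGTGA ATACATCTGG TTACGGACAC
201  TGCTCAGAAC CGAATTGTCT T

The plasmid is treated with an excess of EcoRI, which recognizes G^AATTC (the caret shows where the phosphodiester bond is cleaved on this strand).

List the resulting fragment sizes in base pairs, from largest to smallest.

116, 96, 9 bp

EcoRI sites (GAATTC) start at positions 32, 148, 157.
EcoRI cuts after the first base of each site, so after positions 32, 148, 157.
Circular molecule, 3 cuts → 3 fragments:
  33–148 → 116 bp
  149–157 → 9 bp
  158–221 then 1–32 → 64 + 32 = 96 bp
Sorted largest to smallest: 116, 96, 9 bp.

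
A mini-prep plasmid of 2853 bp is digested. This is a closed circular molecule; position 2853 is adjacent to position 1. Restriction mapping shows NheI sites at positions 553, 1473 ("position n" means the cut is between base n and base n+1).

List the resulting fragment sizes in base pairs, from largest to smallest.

Circular molecule, 2 cuts → 2 fragments:
  1473 − 553 = 920 bp
  wrap: 2853 − 1473 + 553 = 1933 bp
Sorted largest to smallest: 1933, 920 bp.

1933, 920 bp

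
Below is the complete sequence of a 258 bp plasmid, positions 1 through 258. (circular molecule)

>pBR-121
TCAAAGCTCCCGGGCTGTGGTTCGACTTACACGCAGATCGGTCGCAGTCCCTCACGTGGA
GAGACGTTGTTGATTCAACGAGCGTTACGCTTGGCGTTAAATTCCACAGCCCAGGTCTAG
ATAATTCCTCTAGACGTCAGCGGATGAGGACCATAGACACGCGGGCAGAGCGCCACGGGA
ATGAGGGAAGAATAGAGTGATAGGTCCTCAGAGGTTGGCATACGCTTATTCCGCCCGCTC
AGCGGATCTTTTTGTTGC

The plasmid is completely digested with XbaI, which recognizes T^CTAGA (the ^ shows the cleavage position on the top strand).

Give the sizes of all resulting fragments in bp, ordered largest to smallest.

245, 13 bp

XbaI sites (TCTAGA) start at positions 116, 129.
XbaI cuts after the first base of each site, so after positions 116, 129.
Circular molecule, 2 cuts → 2 fragments:
  117–129 → 13 bp
  130–258 then 1–116 → 129 + 116 = 245 bp
Sorted largest to smallest: 245, 13 bp.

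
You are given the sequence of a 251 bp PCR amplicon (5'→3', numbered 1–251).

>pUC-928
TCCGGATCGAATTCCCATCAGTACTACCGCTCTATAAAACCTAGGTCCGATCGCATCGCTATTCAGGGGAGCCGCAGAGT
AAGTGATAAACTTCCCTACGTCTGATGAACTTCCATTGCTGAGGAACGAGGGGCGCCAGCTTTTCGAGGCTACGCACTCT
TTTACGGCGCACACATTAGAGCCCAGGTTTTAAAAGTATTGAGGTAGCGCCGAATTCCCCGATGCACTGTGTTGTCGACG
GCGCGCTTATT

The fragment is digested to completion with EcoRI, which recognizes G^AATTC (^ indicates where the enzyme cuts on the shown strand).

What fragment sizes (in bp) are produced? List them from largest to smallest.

203, 39, 9 bp

EcoRI sites (GAATTC) start at positions 9, 212.
EcoRI cuts after the first base of each site, so after positions 9, 212.
Linear molecule, 2 cuts → 3 fragments:
  1–9 → 9 bp
  10–212 → 203 bp
  213–251 → 39 bp
Sorted largest to smallest: 203, 39, 9 bp.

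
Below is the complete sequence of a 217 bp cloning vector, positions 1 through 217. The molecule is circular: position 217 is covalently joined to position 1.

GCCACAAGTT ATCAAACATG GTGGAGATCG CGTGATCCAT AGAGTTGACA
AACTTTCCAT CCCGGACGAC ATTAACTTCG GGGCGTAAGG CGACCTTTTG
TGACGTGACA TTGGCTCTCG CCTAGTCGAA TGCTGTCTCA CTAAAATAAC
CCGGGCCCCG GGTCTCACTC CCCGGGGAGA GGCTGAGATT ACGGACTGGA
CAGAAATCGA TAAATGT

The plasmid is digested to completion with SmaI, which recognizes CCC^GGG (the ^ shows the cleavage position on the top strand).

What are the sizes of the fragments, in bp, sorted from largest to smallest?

196, 14, 7 bp

SmaI sites (CCCGGG) start at positions 150, 157, 171.
SmaI cuts after base 3 of each site, so after positions 152, 159, 173.
Circular molecule, 3 cuts → 3 fragments:
  153–159 → 7 bp
  160–173 → 14 bp
  174–217 then 1–152 → 44 + 152 = 196 bp
Sorted largest to smallest: 196, 14, 7 bp.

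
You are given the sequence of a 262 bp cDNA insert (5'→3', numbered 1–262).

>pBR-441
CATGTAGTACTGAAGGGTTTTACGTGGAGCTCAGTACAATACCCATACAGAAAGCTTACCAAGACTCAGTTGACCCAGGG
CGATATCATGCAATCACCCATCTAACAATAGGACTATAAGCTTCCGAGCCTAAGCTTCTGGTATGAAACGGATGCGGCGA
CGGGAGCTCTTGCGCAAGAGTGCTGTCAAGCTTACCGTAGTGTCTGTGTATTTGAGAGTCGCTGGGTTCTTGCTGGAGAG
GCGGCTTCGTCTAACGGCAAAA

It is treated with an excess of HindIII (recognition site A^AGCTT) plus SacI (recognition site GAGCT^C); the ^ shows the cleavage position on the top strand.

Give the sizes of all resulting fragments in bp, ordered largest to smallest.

HindIII sites (AAGCTT) start at positions 52, 118, 132, 188.
HindIII cuts after the first base of each site, so after positions 52, 118, 132, 188.
SacI sites (GAGCTC) start at positions 27, 164.
SacI cuts after base 5 of each site (before the last base), so after positions 31, 168.
Combined cut positions: 31, 52, 118, 132, 168, 188.
Linear molecule, 6 cuts → 7 fragments:
  1–31 → 31 bp
  32–52 → 21 bp
  53–118 → 66 bp
  119–132 → 14 bp
  133–168 → 36 bp
  169–188 → 20 bp
  189–262 → 74 bp
Sorted largest to smallest: 74, 66, 36, 31, 21, 20, 14 bp.

74, 66, 36, 31, 21, 20, 14 bp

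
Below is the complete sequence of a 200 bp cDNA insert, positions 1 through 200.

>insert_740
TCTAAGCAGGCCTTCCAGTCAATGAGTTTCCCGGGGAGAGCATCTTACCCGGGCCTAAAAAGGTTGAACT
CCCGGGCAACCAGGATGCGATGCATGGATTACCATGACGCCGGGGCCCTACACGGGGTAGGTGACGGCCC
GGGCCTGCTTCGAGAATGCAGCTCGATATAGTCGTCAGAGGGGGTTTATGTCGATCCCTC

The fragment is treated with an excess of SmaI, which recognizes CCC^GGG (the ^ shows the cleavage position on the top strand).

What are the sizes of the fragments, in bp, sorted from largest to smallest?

67, 60, 32, 23, 18 bp

SmaI sites (CCCGGG) start at positions 30, 48, 71, 138.
SmaI cuts after base 3 of each site, so after positions 32, 50, 73, 140.
Linear molecule, 4 cuts → 5 fragments:
  1–32 → 32 bp
  33–50 → 18 bp
  51–73 → 23 bp
  74–140 → 67 bp
  141–200 → 60 bp
Sorted largest to smallest: 67, 60, 32, 23, 18 bp.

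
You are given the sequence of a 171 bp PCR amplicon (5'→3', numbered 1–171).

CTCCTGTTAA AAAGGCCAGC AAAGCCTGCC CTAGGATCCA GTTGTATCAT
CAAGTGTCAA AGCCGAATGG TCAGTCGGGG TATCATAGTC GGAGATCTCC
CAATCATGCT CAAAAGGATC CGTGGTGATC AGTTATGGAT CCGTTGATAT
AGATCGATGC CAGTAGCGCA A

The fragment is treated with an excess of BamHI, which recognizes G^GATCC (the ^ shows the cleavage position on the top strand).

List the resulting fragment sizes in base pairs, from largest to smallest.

BamHI sites (GGATCC) start at positions 34, 116, 137.
BamHI cuts after the first base of each site, so after positions 34, 116, 137.
Linear molecule, 3 cuts → 4 fragments:
  1–34 → 34 bp
  35–116 → 82 bp
  117–137 → 21 bp
  138–171 → 34 bp
Sorted largest to smallest: 82, 34, 34, 21 bp.

82, 34, 34, 21 bp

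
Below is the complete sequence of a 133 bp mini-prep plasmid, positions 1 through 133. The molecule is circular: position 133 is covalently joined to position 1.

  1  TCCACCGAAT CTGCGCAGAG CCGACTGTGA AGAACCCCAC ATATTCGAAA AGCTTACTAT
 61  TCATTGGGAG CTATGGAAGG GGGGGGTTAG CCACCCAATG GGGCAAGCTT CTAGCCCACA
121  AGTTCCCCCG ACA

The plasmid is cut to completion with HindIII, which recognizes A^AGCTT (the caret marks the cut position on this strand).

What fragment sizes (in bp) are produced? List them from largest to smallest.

HindIII sites (AAGCTT) start at positions 50, 105.
HindIII cuts after the first base of each site, so after positions 50, 105.
Circular molecule, 2 cuts → 2 fragments:
  51–105 → 55 bp
  106–133 then 1–50 → 28 + 50 = 78 bp
Sorted largest to smallest: 78, 55 bp.

78, 55 bp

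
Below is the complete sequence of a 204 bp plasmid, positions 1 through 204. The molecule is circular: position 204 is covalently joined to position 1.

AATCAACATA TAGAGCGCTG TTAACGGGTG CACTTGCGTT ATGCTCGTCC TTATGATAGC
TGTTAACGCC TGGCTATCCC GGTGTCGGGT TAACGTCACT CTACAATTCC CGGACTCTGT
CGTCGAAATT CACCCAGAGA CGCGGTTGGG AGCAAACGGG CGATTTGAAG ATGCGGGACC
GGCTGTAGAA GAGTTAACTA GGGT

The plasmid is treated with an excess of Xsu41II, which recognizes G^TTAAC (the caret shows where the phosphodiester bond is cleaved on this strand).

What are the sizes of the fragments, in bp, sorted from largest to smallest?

104, 42, 31, 27 bp

Xsu41II sites (GTTAAC) start at positions 20, 62, 89, 193.
Xsu41II cuts after the first base of each site, so after positions 20, 62, 89, 193.
Circular molecule, 4 cuts → 4 fragments:
  21–62 → 42 bp
  63–89 → 27 bp
  90–193 → 104 bp
  194–204 then 1–20 → 11 + 20 = 31 bp
Sorted largest to smallest: 104, 42, 31, 27 bp.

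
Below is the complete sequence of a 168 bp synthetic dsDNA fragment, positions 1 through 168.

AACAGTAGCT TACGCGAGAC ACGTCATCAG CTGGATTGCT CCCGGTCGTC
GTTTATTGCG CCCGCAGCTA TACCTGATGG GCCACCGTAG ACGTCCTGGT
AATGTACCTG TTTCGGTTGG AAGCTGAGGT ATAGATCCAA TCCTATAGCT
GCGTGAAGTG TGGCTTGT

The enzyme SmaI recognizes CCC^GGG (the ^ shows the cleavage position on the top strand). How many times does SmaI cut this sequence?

0

No occurrence of CCCGGG is present in the sequence.
SmaI does not cut: 0 sites.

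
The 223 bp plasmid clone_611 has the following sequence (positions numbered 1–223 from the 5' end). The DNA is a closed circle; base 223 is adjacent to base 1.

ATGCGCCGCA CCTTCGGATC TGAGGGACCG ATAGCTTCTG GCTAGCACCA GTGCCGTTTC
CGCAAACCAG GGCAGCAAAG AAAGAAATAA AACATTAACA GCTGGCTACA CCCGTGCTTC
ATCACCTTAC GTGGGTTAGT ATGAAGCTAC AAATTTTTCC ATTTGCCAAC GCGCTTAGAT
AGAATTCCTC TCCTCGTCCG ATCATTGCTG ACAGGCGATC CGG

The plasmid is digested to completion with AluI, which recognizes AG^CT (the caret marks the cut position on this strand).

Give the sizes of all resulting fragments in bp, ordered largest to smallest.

111, 67, 45 bp

AluI sites (AGCT) start at positions 33, 100, 145.
AluI cuts after base 2 of each site, so after positions 34, 101, 146.
Circular molecule, 3 cuts → 3 fragments:
  35–101 → 67 bp
  102–146 → 45 bp
  147–223 then 1–34 → 77 + 34 = 111 bp
Sorted largest to smallest: 111, 67, 45 bp.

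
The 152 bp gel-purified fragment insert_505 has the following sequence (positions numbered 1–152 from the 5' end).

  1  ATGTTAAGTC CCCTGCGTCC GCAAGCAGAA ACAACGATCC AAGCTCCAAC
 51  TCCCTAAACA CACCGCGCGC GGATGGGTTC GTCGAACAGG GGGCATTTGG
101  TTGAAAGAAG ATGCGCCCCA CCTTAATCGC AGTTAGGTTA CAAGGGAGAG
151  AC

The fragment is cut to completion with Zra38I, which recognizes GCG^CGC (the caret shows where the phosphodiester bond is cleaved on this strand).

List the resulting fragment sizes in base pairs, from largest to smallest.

The Zra38I site (GCGCGC) starts at position 65.
Zra38I cuts after base 3 of each site, so after position 67.
Linear molecule, 1 cut → 2 fragments:
  1–67 → 67 bp
  68–152 → 85 bp
Sorted largest to smallest: 85, 67 bp.

85, 67 bp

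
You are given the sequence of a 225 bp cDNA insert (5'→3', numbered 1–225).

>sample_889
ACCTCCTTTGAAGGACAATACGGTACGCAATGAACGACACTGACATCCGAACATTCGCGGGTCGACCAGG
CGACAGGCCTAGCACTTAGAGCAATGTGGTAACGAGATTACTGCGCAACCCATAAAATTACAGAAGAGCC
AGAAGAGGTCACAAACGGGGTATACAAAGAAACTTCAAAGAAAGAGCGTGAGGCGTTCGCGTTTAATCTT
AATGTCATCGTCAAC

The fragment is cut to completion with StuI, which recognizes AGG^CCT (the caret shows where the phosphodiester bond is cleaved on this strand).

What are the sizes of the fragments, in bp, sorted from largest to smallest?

148, 77 bp

The StuI site (AGGCCT) starts at position 75.
StuI cuts after base 3 of each site, so after position 77.
Linear molecule, 1 cut → 2 fragments:
  1–77 → 77 bp
  78–225 → 148 bp
Sorted largest to smallest: 148, 77 bp.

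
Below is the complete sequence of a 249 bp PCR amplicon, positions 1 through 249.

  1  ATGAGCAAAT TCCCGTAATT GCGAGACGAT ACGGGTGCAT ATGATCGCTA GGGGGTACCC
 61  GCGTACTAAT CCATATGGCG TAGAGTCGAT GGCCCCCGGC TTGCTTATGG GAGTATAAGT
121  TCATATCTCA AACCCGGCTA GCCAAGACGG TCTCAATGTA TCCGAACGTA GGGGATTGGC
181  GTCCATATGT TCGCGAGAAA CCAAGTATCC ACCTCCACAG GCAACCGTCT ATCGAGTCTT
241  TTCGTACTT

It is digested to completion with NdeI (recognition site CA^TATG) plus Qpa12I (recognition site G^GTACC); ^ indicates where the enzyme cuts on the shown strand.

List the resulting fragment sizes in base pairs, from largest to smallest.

NdeI sites (CATATG) start at positions 38, 72, 184.
NdeI cuts after base 2 of each site, so after positions 39, 73, 185.
The Qpa12I site (GGTACC) starts at position 54.
Qpa12I cuts after the first base of each site, so after position 54.
Combined cut positions: 39, 54, 73, 185.
Linear molecule, 4 cuts → 5 fragments:
  1–39 → 39 bp
  40–54 → 15 bp
  55–73 → 19 bp
  74–185 → 112 bp
  186–249 → 64 bp
Sorted largest to smallest: 112, 64, 39, 19, 15 bp.

112, 64, 39, 19, 15 bp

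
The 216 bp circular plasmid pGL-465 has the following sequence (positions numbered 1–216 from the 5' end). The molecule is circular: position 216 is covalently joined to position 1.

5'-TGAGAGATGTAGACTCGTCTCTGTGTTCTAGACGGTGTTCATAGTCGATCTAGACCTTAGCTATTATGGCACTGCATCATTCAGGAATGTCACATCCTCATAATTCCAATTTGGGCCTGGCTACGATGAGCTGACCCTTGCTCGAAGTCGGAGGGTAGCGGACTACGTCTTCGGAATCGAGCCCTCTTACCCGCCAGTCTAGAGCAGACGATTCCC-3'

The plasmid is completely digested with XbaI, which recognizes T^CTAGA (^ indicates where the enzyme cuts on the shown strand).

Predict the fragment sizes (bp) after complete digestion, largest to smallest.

XbaI sites (TCTAGA) start at positions 27, 49, 198.
XbaI cuts after the first base of each site, so after positions 27, 49, 198.
Circular molecule, 3 cuts → 3 fragments:
  28–49 → 22 bp
  50–198 → 149 bp
  199–216 then 1–27 → 18 + 27 = 45 bp
Sorted largest to smallest: 149, 45, 22 bp.

149, 45, 22 bp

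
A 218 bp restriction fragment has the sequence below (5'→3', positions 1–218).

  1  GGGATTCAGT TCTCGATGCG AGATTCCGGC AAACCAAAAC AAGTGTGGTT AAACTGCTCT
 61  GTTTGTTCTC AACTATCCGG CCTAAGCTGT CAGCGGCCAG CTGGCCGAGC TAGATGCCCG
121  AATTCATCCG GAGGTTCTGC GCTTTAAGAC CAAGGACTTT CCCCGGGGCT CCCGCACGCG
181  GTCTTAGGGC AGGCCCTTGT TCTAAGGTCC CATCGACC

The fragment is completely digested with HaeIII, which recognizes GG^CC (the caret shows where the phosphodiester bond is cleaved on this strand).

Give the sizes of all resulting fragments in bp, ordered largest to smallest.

HaeIII sites (GGCC) start at positions 79, 95, 103, 192.
HaeIII cuts after base 2 of each site, so after positions 80, 96, 104, 193.
Linear molecule, 4 cuts → 5 fragments:
  1–80 → 80 bp
  81–96 → 16 bp
  97–104 → 8 bp
  105–193 → 89 bp
  194–218 → 25 bp
Sorted largest to smallest: 89, 80, 25, 16, 8 bp.

89, 80, 25, 16, 8 bp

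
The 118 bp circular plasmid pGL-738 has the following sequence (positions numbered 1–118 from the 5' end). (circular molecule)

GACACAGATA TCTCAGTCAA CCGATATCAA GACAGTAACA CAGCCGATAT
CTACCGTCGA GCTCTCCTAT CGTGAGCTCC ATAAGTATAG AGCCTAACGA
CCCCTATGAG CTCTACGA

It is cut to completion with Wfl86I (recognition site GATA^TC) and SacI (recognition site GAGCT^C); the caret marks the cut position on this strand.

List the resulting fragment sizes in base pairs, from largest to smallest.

Wfl86I sites (GATATC) start at positions 7, 23, 46.
Wfl86I cuts after base 4 of each site, so after positions 10, 26, 49.
SacI sites (GAGCTC) start at positions 59, 74, 108.
SacI cuts after base 5 of each site (before the last base), so after positions 63, 78, 112.
Combined cut positions: 10, 26, 49, 63, 78, 112.
Circular molecule, 6 cuts → 6 fragments:
  11–26 → 16 bp
  27–49 → 23 bp
  50–63 → 14 bp
  64–78 → 15 bp
  79–112 → 34 bp
  113–118 then 1–10 → 6 + 10 = 16 bp
Sorted largest to smallest: 34, 23, 16, 16, 15, 14 bp.

34, 23, 16, 16, 15, 14 bp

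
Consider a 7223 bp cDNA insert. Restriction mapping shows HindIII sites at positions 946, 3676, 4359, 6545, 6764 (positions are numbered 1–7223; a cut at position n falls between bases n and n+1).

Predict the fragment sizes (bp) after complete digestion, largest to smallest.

2730, 2186, 946, 683, 459, 219 bp

Linear molecule, 5 cuts → 6 fragments:
  946 − 0 = 946 bp
  3676 − 946 = 2730 bp
  4359 − 3676 = 683 bp
  6545 − 4359 = 2186 bp
  6764 − 6545 = 219 bp
  7223 − 6764 = 459 bp
Sorted largest to smallest: 2730, 2186, 946, 683, 459, 219 bp.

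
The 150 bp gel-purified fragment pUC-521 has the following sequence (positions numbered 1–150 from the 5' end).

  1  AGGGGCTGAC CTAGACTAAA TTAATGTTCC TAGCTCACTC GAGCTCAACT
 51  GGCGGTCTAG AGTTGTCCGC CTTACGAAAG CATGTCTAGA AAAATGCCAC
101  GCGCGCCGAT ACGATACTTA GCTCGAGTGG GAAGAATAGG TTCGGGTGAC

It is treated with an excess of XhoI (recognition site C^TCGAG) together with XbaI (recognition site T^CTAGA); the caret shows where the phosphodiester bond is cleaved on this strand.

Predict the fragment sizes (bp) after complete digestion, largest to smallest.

38, 37, 29, 28, 18 bp

XhoI sites (CTCGAG) start at positions 38, 122.
XhoI cuts after the first base of each site, so after positions 38, 122.
XbaI sites (TCTAGA) start at positions 56, 85.
XbaI cuts after the first base of each site, so after positions 56, 85.
Combined cut positions: 38, 56, 85, 122.
Linear molecule, 4 cuts → 5 fragments:
  1–38 → 38 bp
  39–56 → 18 bp
  57–85 → 29 bp
  86–122 → 37 bp
  123–150 → 28 bp
Sorted largest to smallest: 38, 37, 29, 28, 18 bp.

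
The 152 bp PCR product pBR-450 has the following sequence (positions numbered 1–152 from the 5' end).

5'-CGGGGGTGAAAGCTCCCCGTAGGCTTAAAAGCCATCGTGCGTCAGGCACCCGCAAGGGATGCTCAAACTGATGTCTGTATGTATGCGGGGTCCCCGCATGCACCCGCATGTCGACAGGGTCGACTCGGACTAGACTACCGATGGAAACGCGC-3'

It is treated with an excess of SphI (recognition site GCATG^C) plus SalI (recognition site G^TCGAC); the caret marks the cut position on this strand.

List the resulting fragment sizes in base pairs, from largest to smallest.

100, 33, 10, 9 bp

The SphI site (GCATGC) starts at position 96.
SphI cuts after base 5 of each site (before the last base), so after position 100.
SalI sites (GTCGAC) start at positions 110, 119.
SalI cuts after the first base of each site, so after positions 110, 119.
Combined cut positions: 100, 110, 119.
Linear molecule, 3 cuts → 4 fragments:
  1–100 → 100 bp
  101–110 → 10 bp
  111–119 → 9 bp
  120–152 → 33 bp
Sorted largest to smallest: 100, 33, 10, 9 bp.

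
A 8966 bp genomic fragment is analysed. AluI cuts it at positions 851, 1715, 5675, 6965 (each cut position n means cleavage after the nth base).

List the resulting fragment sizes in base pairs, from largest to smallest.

3960, 2001, 1290, 864, 851 bp

Linear molecule, 4 cuts → 5 fragments:
  851 − 0 = 851 bp
  1715 − 851 = 864 bp
  5675 − 1715 = 3960 bp
  6965 − 5675 = 1290 bp
  8966 − 6965 = 2001 bp
Sorted largest to smallest: 3960, 2001, 1290, 864, 851 bp.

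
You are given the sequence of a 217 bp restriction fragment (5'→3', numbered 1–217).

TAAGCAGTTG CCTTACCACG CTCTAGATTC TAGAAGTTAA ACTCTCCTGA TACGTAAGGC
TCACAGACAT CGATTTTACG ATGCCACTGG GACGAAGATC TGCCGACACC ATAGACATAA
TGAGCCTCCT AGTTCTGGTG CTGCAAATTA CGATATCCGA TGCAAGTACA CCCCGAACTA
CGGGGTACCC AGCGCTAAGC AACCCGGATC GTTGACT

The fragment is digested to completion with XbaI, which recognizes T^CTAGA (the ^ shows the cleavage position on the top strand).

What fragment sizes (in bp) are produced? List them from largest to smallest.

XbaI sites (TCTAGA) start at positions 22, 29.
XbaI cuts after the first base of each site, so after positions 22, 29.
Linear molecule, 2 cuts → 3 fragments:
  1–22 → 22 bp
  23–29 → 7 bp
  30–217 → 188 bp
Sorted largest to smallest: 188, 22, 7 bp.

188, 22, 7 bp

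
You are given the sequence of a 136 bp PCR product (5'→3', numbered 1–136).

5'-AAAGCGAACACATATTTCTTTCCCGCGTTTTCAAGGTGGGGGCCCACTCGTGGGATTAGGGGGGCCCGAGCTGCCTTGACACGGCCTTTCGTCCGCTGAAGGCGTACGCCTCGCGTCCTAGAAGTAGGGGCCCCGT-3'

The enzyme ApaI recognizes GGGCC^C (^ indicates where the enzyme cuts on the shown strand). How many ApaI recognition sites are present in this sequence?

GGGCCC occurs starting at positions 40, 62, 128.
ApaI cuts at 3 sites.

3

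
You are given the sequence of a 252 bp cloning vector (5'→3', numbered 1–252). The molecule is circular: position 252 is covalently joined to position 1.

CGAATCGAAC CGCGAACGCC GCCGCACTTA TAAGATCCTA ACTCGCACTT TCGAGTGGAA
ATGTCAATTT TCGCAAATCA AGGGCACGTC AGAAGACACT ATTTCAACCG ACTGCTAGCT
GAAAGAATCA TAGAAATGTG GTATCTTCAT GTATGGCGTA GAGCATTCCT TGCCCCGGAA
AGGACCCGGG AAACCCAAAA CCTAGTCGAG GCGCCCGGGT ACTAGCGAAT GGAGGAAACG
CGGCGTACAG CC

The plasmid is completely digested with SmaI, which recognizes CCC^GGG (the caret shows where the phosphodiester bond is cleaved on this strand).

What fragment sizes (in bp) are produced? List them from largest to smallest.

223, 29 bp

SmaI sites (CCCGGG) start at positions 185, 214.
SmaI cuts after base 3 of each site, so after positions 187, 216.
Circular molecule, 2 cuts → 2 fragments:
  188–216 → 29 bp
  217–252 then 1–187 → 36 + 187 = 223 bp
Sorted largest to smallest: 223, 29 bp.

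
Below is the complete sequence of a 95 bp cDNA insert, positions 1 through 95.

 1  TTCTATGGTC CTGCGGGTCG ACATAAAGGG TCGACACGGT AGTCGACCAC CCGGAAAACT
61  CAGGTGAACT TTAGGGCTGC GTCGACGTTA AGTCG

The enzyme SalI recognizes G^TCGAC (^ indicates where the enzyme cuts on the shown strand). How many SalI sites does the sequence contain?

4

GTCGAC occurs starting at positions 17, 30, 42, 81.
SalI cuts at 4 sites.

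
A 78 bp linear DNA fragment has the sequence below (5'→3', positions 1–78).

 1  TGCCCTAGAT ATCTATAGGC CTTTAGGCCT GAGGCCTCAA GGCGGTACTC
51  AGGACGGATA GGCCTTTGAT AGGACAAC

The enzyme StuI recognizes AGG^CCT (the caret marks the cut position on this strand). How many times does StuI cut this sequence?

AGGCCT occurs starting at positions 17, 25, 32, 60.
StuI cuts at 4 sites.

4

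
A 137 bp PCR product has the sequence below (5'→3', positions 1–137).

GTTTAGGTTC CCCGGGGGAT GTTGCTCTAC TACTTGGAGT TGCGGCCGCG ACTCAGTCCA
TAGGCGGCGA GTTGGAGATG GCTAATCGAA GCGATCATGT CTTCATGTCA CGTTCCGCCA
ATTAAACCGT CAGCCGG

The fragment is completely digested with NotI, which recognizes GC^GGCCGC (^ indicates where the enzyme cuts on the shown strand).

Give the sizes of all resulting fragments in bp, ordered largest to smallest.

94, 43 bp

The NotI site (GCGGCCGC) starts at position 42.
NotI cuts after base 2 of each site, so after position 43.
Linear molecule, 1 cut → 2 fragments:
  1–43 → 43 bp
  44–137 → 94 bp
Sorted largest to smallest: 94, 43 bp.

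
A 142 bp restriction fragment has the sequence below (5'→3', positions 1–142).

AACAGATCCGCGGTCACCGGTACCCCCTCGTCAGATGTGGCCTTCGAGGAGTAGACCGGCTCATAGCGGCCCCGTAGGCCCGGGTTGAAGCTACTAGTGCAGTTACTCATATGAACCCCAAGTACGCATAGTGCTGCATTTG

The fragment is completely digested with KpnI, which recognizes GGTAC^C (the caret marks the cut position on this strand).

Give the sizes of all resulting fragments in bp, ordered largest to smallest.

The KpnI site (GGTACC) starts at position 19.
KpnI cuts after base 5 of each site (before the last base), so after position 23.
Linear molecule, 1 cut → 2 fragments:
  1–23 → 23 bp
  24–142 → 119 bp
Sorted largest to smallest: 119, 23 bp.

119, 23 bp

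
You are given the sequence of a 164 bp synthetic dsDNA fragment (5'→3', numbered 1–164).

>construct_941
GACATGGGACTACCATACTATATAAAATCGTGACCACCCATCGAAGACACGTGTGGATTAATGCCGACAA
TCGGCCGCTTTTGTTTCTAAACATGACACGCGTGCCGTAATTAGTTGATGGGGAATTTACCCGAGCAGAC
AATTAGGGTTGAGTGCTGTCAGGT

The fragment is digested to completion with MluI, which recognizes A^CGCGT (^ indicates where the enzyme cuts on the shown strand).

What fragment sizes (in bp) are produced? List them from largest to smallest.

The MluI site (ACGCGT) starts at position 98.
MluI cuts after the first base of each site, so after position 98.
Linear molecule, 1 cut → 2 fragments:
  1–98 → 98 bp
  99–164 → 66 bp
Sorted largest to smallest: 98, 66 bp.

98, 66 bp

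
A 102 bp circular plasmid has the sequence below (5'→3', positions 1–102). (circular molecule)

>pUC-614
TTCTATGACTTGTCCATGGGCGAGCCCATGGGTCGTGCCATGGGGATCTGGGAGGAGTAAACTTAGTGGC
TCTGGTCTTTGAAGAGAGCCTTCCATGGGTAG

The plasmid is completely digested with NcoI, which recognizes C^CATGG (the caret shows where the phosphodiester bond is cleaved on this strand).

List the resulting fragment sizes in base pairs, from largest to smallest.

55, 23, 12, 12 bp

NcoI sites (CCATGG) start at positions 14, 26, 38, 93.
NcoI cuts after the first base of each site, so after positions 14, 26, 38, 93.
Circular molecule, 4 cuts → 4 fragments:
  15–26 → 12 bp
  27–38 → 12 bp
  39–93 → 55 bp
  94–102 then 1–14 → 9 + 14 = 23 bp
Sorted largest to smallest: 55, 23, 12, 12 bp.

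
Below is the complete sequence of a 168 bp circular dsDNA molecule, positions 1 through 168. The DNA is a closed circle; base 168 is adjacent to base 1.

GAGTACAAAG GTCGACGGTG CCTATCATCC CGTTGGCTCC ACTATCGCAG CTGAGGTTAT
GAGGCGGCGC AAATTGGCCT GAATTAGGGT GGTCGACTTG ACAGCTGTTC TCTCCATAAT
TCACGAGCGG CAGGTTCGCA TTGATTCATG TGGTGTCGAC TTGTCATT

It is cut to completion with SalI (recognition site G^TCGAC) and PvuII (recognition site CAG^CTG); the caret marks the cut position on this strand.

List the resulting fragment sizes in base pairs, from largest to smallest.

51, 42, 39, 24, 12 bp

SalI sites (GTCGAC) start at positions 11, 92, 155.
SalI cuts after the first base of each site, so after positions 11, 92, 155.
PvuII sites (CAGCTG) start at positions 48, 102.
PvuII cuts after base 3 of each site, so after positions 50, 104.
Combined cut positions: 11, 50, 92, 104, 155.
Circular molecule, 5 cuts → 5 fragments:
  12–50 → 39 bp
  51–92 → 42 bp
  93–104 → 12 bp
  105–155 → 51 bp
  156–168 then 1–11 → 13 + 11 = 24 bp
Sorted largest to smallest: 51, 42, 39, 24, 12 bp.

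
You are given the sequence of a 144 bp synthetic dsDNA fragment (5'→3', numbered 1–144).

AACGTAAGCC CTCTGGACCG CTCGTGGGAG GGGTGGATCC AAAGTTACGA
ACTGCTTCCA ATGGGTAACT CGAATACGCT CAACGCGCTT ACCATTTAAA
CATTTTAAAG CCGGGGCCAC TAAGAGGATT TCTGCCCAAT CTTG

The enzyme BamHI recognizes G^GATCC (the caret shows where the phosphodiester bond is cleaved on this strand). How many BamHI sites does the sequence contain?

GGATCC occurs starting at position 35.
BamHI cuts at 1 site.

1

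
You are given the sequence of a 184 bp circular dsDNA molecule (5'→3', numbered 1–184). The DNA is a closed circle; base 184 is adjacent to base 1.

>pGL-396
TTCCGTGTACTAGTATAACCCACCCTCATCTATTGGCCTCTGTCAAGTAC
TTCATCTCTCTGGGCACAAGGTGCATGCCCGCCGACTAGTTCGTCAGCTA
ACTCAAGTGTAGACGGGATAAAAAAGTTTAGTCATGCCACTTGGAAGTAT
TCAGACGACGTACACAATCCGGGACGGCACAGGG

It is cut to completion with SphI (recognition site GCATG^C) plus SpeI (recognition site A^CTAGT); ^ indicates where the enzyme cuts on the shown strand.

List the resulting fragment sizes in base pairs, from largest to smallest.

The SphI site (GCATGC) starts at position 73.
SphI cuts after base 5 of each site (before the last base), so after position 77.
SpeI sites (ACTAGT) start at positions 9, 85.
SpeI cuts after the first base of each site, so after positions 9, 85.
Combined cut positions: 9, 77, 85.
Circular molecule, 3 cuts → 3 fragments:
  10–77 → 68 bp
  78–85 → 8 bp
  86–184 then 1–9 → 99 + 9 = 108 bp
Sorted largest to smallest: 108, 68, 8 bp.

108, 68, 8 bp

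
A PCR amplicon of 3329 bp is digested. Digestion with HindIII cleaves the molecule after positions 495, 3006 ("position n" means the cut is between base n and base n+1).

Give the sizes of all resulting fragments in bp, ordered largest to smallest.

Linear molecule, 2 cuts → 3 fragments:
  495 − 0 = 495 bp
  3006 − 495 = 2511 bp
  3329 − 3006 = 323 bp
Sorted largest to smallest: 2511, 495, 323 bp.

2511, 495, 323 bp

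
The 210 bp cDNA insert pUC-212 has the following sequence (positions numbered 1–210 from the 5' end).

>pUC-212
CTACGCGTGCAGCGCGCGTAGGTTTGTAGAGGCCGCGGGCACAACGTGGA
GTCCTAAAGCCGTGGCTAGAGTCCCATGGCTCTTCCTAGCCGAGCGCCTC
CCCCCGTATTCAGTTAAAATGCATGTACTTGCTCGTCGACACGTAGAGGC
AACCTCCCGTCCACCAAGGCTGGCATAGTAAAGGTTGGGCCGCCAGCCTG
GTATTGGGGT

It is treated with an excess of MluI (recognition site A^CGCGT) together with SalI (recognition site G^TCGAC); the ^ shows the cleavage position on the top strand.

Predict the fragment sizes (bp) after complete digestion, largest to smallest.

The MluI site (ACGCGT) starts at position 3.
MluI cuts after the first base of each site, so after position 3.
The SalI site (GTCGAC) starts at position 135.
SalI cuts after the first base of each site, so after position 135.
Combined cut positions: 3, 135.
Linear molecule, 2 cuts → 3 fragments:
  1–3 → 3 bp
  4–135 → 132 bp
  136–210 → 75 bp
Sorted largest to smallest: 132, 75, 3 bp.

132, 75, 3 bp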